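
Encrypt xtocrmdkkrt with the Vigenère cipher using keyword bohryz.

Repeat the key across the message: bohryzbohry
x(23)+b(1): 24 → y
t(19)+o(14): 33≡7 → h
o(14)+h(7): 21 → v
c(2)+r(17): 19 → t
r(17)+y(24): 41≡15 → p
m(12)+z(25): 37≡11 → l
d(3)+b(1): 4 → e
k(10)+o(14): 24 → y
k(10)+h(7): 17 → r
r(17)+r(17): 34≡8 → i
t(19)+y(24): 43≡17 → r

yhvtpleyrir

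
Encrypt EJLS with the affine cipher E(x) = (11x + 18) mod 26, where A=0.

E(4): 11·4+18=62≡10 → K
J(9): 11·9+18=117≡13 → N
L(11): 11·11+18=139≡9 → J
S(18): 11·18+18=216≡8 → I

KNJI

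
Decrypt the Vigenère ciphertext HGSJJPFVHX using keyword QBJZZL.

RFJKKEPUYY

Repeat the key across the ciphertext: QBJZZLQBJZ
H(7)−Q(16): -9≡17 → R
G(6)−B(1): 5 → F
S(18)−J(9): 9 → J
J(9)−Z(25): -16≡10 → K
J(9)−Z(25): -16≡10 → K
P(15)−L(11): 4 → E
F(5)−Q(16): -11≡15 → P
V(21)−B(1): 20 → U
H(7)−J(9): -2≡24 → Y
X(23)−Z(25): -2≡24 → Y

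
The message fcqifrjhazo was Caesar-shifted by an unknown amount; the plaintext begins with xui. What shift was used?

From the crib: f(5)−x(23)=-18≡8, so the shift is 8.

8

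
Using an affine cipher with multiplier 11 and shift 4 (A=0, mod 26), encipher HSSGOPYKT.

DUUSCNIKF

H(7): 11·7+4=81≡3 → D
S(18): 11·18+4=202≡20 → U
S(18): 11·18+4=202≡20 → U
G(6): 11·6+4=70≡18 → S
O(14): 11·14+4=158≡2 → C
P(15): 11·15+4=169≡13 → N
Y(24): 11·24+4=268≡8 → I
K(10): 11·10+4=114≡10 → K
T(19): 11·19+4=213≡5 → F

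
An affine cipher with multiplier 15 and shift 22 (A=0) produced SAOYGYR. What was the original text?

YCWOSOR

The inverse of 15 mod 26 is 7, since 15·7=105≡1. Apply D(y)=7·(y−22) mod 26:
S(18): 7·(18−22)=-28≡24 → Y
A(0): 7·(0−22)=-154≡2 → C
O(14): 7·(14−22)=-56≡22 → W
Y(24): 7·(24−22)=14 → O
G(6): 7·(6−22)=-112≡18 → S
Y(24): 7·(24−22)=14 → O
R(17): 7·(17−22)=-35≡17 → R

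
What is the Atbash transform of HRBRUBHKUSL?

H(7) → S(18)
R(17) → I(8)
B(1) → Y(24)
R(17) → I(8)
U(20) → F(5)
B(1) → Y(24)
H(7) → S(18)
K(10) → P(15)
U(20) → F(5)
S(18) → H(7)
L(11) → O(14)

SIYIFYSPFHO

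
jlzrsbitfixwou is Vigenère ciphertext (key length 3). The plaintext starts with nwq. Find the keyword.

wpj

Subtract each crib letter from the matching ciphertext letter (mod 26):
j(9)−n(13)=-4≡22 → w
l(11)−w(22)=-11≡15 → p
z(25)−q(16)=9 → j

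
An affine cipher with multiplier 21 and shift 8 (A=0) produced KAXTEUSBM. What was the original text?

KMXDGIYRU

The inverse of 21 mod 26 is 5, since 21·5=105≡1. Apply D(y)=5·(y−8) mod 26:
K(10): 5·(10−8)=10 → K
A(0): 5·(0−8)=-40≡12 → M
X(23): 5·(23−8)=75≡23 → X
T(19): 5·(19−8)=55≡3 → D
E(4): 5·(4−8)=-20≡6 → G
U(20): 5·(20−8)=60≡8 → I
S(18): 5·(18−8)=50≡24 → Y
B(1): 5·(1−8)=-35≡17 → R
M(12): 5·(12−8)=20 → U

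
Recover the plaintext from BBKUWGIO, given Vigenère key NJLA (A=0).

Repeat the key across the ciphertext: NJLANJLA
B(1)−N(13): -12≡14 → O
B(1)−J(9): -8≡18 → S
K(10)−L(11): -1≡25 → Z
U(20)−A(0): 20 → U
W(22)−N(13): 9 → J
G(6)−J(9): -3≡23 → X
I(8)−L(11): -3≡23 → X
O(14)−A(0): 14 → O

OSZUJXXO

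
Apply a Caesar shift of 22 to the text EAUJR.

AWQFN

E(4): 4+22=26≡0 → A
A(0): 0+22=22 → W
U(20): 20+22=42≡16 → Q
J(9): 9+22=31≡5 → F
R(17): 17+22=39≡13 → N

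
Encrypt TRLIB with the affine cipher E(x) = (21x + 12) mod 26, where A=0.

VFJYH

T(19): 21·19+12=411≡21 → V
R(17): 21·17+12=369≡5 → F
L(11): 21·11+12=243≡9 → J
I(8): 21·8+12=180≡24 → Y
B(1): 21·1+12=33≡7 → H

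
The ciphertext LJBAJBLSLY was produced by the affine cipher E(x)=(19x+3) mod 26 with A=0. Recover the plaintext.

KOETOEKJKX

The inverse of 19 mod 26 is 11, since 19·11=209≡1. Apply D(y)=11·(y−3) mod 26:
L(11): 11·(11−3)=88≡10 → K
J(9): 11·(9−3)=66≡14 → O
B(1): 11·(1−3)=-22≡4 → E
A(0): 11·(0−3)=-33≡19 → T
J(9): 11·(9−3)=66≡14 → O
B(1): 11·(1−3)=-22≡4 → E
L(11): 11·(11−3)=88≡10 → K
S(18): 11·(18−3)=165≡9 → J
L(11): 11·(11−3)=88≡10 → K
Y(24): 11·(24−3)=231≡23 → X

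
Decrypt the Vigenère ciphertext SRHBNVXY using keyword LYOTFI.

HTTIINMA

Repeat the key across the ciphertext: LYOTFILY
S(18)−L(11): 7 → H
R(17)−Y(24): -7≡19 → T
H(7)−O(14): -7≡19 → T
B(1)−T(19): -18≡8 → I
N(13)−F(5): 8 → I
V(21)−I(8): 13 → N
X(23)−L(11): 12 → M
Y(24)−Y(24): 0 → A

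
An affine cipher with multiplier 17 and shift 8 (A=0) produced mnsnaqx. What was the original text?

The inverse of 17 mod 26 is 23, since 17·23=391≡1. Apply D(y)=23·(y−8) mod 26:
m(12): 23·(12−8)=92≡14 → o
n(13): 23·(13−8)=115≡11 → l
s(18): 23·(18−8)=230≡22 → w
n(13): 23·(13−8)=115≡11 → l
a(0): 23·(0−8)=-184≡24 → y
q(16): 23·(16−8)=184≡2 → c
x(23): 23·(23−8)=345≡7 → h

olwlych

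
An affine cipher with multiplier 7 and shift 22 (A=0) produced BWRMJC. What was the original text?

The inverse of 7 mod 26 is 15, since 7·15=105≡1. Apply D(y)=15·(y−22) mod 26:
B(1): 15·(1−22)=-315≡23 → X
W(22): 15·(22−22)=0 → A
R(17): 15·(17−22)=-75≡3 → D
M(12): 15·(12−22)=-150≡6 → G
J(9): 15·(9−22)=-195≡13 → N
C(2): 15·(2−22)=-300≡12 → M

XADGNM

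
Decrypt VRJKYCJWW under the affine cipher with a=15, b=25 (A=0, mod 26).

YWSZTVSFF

The inverse of 15 mod 26 is 7, since 15·7=105≡1. Apply D(y)=7·(y−25) mod 26:
V(21): 7·(21−25)=-28≡24 → Y
R(17): 7·(17−25)=-56≡22 → W
J(9): 7·(9−25)=-112≡18 → S
K(10): 7·(10−25)=-105≡25 → Z
Y(24): 7·(24−25)=-7≡19 → T
C(2): 7·(2−25)=-161≡21 → V
J(9): 7·(9−25)=-112≡18 → S
W(22): 7·(22−25)=-21≡5 → F
W(22): 7·(22−25)=-21≡5 → F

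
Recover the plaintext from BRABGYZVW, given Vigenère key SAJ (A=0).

JRRJGPHVN

Repeat the key across the ciphertext: SAJSAJSAJ
B(1)−S(18): -17≡9 → J
R(17)−A(0): 17 → R
A(0)−J(9): -9≡17 → R
B(1)−S(18): -17≡9 → J
G(6)−A(0): 6 → G
Y(24)−J(9): 15 → P
Z(25)−S(18): 7 → H
V(21)−A(0): 21 → V
W(22)−J(9): 13 → N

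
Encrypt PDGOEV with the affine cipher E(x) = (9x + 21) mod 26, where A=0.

P(15): 9·15+21=156≡0 → A
D(3): 9·3+21=48≡22 → W
G(6): 9·6+21=75≡23 → X
O(14): 9·14+21=147≡17 → R
E(4): 9·4+21=57≡5 → F
V(21): 9·21+21=210≡2 → C

AWXRFC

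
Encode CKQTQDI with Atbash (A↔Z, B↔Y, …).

C(2) → X(23)
K(10) → P(15)
Q(16) → J(9)
T(19) → G(6)
Q(16) → J(9)
D(3) → W(22)
I(8) → R(17)

XPJGJWR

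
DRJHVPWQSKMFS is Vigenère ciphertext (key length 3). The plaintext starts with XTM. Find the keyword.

Subtract each crib letter from the matching ciphertext letter (mod 26):
D(3)−X(23)=-20≡6 → G
R(17)−T(19)=-2≡24 → Y
J(9)−M(12)=-3≡23 → X

GYX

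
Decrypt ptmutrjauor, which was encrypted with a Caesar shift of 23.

p(15): 15−23=-8≡18 → s
t(19): 19−23=-4≡22 → w
m(12): 12−23=-11≡15 → p
u(20): 20−23=-3≡23 → x
t(19): 19−23=-4≡22 → w
r(17): 17−23=-6≡20 → u
j(9): 9−23=-14≡12 → m
a(0): 0−23=-23≡3 → d
u(20): 20−23=-3≡23 → x
o(14): 14−23=-9≡17 → r
r(17): 17−23=-6≡20 → u

swpxwumdxru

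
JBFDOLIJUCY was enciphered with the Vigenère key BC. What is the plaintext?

IZEBNJHHTAX

Repeat the key across the ciphertext: BCBCBCBCBCB
J(9)−B(1): 8 → I
B(1)−C(2): -1≡25 → Z
F(5)−B(1): 4 → E
D(3)−C(2): 1 → B
O(14)−B(1): 13 → N
L(11)−C(2): 9 → J
I(8)−B(1): 7 → H
J(9)−C(2): 7 → H
U(20)−B(1): 19 → T
C(2)−C(2): 0 → A
Y(24)−B(1): 23 → X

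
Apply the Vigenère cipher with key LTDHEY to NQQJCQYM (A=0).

YJTQGOJF

Repeat the key across the message: LTDHEYLT
N(13)+L(11): 24 → Y
Q(16)+T(19): 35≡9 → J
Q(16)+D(3): 19 → T
J(9)+H(7): 16 → Q
C(2)+E(4): 6 → G
Q(16)+Y(24): 40≡14 → O
Y(24)+L(11): 35≡9 → J
M(12)+T(19): 31≡5 → F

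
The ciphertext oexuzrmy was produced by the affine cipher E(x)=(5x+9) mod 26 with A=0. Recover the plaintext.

bzixymld

The inverse of 5 mod 26 is 21, since 5·21=105≡1. Apply D(y)=21·(y−9) mod 26:
o(14): 21·(14−9)=105≡1 → b
e(4): 21·(4−9)=-105≡25 → z
x(23): 21·(23−9)=294≡8 → i
u(20): 21·(20−9)=231≡23 → x
z(25): 21·(25−9)=336≡24 → y
r(17): 21·(17−9)=168≡12 → m
m(12): 21·(12−9)=63≡11 → l
y(24): 21·(24−9)=315≡3 → d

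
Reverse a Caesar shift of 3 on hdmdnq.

h(7): 7−3=4 → e
d(3): 3−3=0 → a
m(12): 12−3=9 → j
d(3): 3−3=0 → a
n(13): 13−3=10 → k
q(16): 16−3=13 → n

eajakn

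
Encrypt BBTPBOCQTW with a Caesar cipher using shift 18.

TTLHTGUILO

B(1): 1+18=19 → T
B(1): 1+18=19 → T
T(19): 19+18=37≡11 → L
P(15): 15+18=33≡7 → H
B(1): 1+18=19 → T
O(14): 14+18=32≡6 → G
C(2): 2+18=20 → U
Q(16): 16+18=34≡8 → I
T(19): 19+18=37≡11 → L
W(22): 22+18=40≡14 → O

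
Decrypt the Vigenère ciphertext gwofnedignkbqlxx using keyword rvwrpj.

Repeat the key across the ciphertext: rvwrpjrvwrpjrvwr
g(6)−r(17): -11≡15 → p
w(22)−v(21): 1 → b
o(14)−w(22): -8≡18 → s
f(5)−r(17): -12≡14 → o
n(13)−p(15): -2≡24 → y
e(4)−j(9): -5≡21 → v
d(3)−r(17): -14≡12 → m
i(8)−v(21): -13≡13 → n
g(6)−w(22): -16≡10 → k
n(13)−r(17): -4≡22 → w
k(10)−p(15): -5≡21 → v
b(1)−j(9): -8≡18 → s
q(16)−r(17): -1≡25 → z
l(11)−v(21): -10≡16 → q
x(23)−w(22): 1 → b
x(23)−r(17): 6 → g

pbsoyvmnkwvszqbg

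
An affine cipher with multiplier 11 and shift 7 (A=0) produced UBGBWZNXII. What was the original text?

NQHQZEKSTT

The inverse of 11 mod 26 is 19, since 11·19=209≡1. Apply D(y)=19·(y−7) mod 26:
U(20): 19·(20−7)=247≡13 → N
B(1): 19·(1−7)=-114≡16 → Q
G(6): 19·(6−7)=-19≡7 → H
B(1): 19·(1−7)=-114≡16 → Q
W(22): 19·(22−7)=285≡25 → Z
Z(25): 19·(25−7)=342≡4 → E
N(13): 19·(13−7)=114≡10 → K
X(23): 19·(23−7)=304≡18 → S
I(8): 19·(8−7)=19 → T
I(8): 19·(8−7)=19 → T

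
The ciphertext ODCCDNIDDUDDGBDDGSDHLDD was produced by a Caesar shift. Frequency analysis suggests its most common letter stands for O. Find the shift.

15

The most frequent ciphertext letter is D (appears 11 times).
D is position 3; O is position 14.
Shift = -11≡15.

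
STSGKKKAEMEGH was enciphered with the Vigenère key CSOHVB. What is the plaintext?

Repeat the key across the ciphertext: CSOHVBCSOHVBC
S(18)−C(2): 16 → Q
T(19)−S(18): 1 → B
S(18)−O(14): 4 → E
G(6)−H(7): -1≡25 → Z
K(10)−V(21): -11≡15 → P
K(10)−B(1): 9 → J
K(10)−C(2): 8 → I
A(0)−S(18): -18≡8 → I
E(4)−O(14): -10≡16 → Q
M(12)−H(7): 5 → F
E(4)−V(21): -17≡9 → J
G(6)−B(1): 5 → F
H(7)−C(2): 5 → F

QBEZPJIIQFJFF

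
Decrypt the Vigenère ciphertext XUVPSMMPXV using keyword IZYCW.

PVXNWENRVZ

Repeat the key across the ciphertext: IZYCWIZYCW
X(23)−I(8): 15 → P
U(20)−Z(25): -5≡21 → V
V(21)−Y(24): -3≡23 → X
P(15)−C(2): 13 → N
S(18)−W(22): -4≡22 → W
M(12)−I(8): 4 → E
M(12)−Z(25): -13≡13 → N
P(15)−Y(24): -9≡17 → R
X(23)−C(2): 21 → V
V(21)−W(22): -1≡25 → Z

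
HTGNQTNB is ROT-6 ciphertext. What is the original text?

BNAHKNHV

H(7): 7−6=1 → B
T(19): 19−6=13 → N
G(6): 6−6=0 → A
N(13): 13−6=7 → H
Q(16): 16−6=10 → K
T(19): 19−6=13 → N
N(13): 13−6=7 → H
B(1): 1−6=-5≡21 → V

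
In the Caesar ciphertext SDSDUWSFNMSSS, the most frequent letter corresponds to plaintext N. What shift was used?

The most frequent ciphertext letter is S (appears 6 times).
S is position 18; N is position 13.
Shift = 5.

5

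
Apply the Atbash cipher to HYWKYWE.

H(7) → S(18)
Y(24) → B(1)
W(22) → D(3)
K(10) → P(15)
Y(24) → B(1)
W(22) → D(3)
E(4) → V(21)

SBDPBDV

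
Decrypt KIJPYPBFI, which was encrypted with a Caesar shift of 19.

K(10): 10−19=-9≡17 → R
I(8): 8−19=-11≡15 → P
J(9): 9−19=-10≡16 → Q
P(15): 15−19=-4≡22 → W
Y(24): 24−19=5 → F
P(15): 15−19=-4≡22 → W
B(1): 1−19=-18≡8 → I
F(5): 5−19=-14≡12 → M
I(8): 8−19=-11≡15 → P

RPQWFWIMP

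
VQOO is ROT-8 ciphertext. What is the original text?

V(21): 21−8=13 → N
Q(16): 16−8=8 → I
O(14): 14−8=6 → G
O(14): 14−8=6 → G

NIGG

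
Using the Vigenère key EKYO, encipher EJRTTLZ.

Repeat the key across the message: EKYOEKY
E(4)+E(4): 8 → I
J(9)+K(10): 19 → T
R(17)+Y(24): 41≡15 → P
T(19)+O(14): 33≡7 → H
T(19)+E(4): 23 → X
L(11)+K(10): 21 → V
Z(25)+Y(24): 49≡23 → X

ITPHXVX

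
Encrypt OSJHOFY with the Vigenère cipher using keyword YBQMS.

Repeat the key across the message: YBQMSYB
O(14)+Y(24): 38≡12 → M
S(18)+B(1): 19 → T
J(9)+Q(16): 25 → Z
H(7)+M(12): 19 → T
O(14)+S(18): 32≡6 → G
F(5)+Y(24): 29≡3 → D
Y(24)+B(1): 25 → Z

MTZTGDZ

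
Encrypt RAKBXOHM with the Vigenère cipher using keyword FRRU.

WRBVCFYG

Repeat the key across the message: FRRUFRRU
R(17)+F(5): 22 → W
A(0)+R(17): 17 → R
K(10)+R(17): 27≡1 → B
B(1)+U(20): 21 → V
X(23)+F(5): 28≡2 → C
O(14)+R(17): 31≡5 → F
H(7)+R(17): 24 → Y
M(12)+U(20): 32≡6 → G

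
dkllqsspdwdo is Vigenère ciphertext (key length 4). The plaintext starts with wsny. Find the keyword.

hsyn

Subtract each crib letter from the matching ciphertext letter (mod 26):
d(3)−w(22)=-19≡7 → h
k(10)−s(18)=-8≡18 → s
l(11)−n(13)=-2≡24 → y
l(11)−y(24)=-13≡13 → n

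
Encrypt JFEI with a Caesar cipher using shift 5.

OKJN

J(9): 9+5=14 → O
F(5): 5+5=10 → K
E(4): 4+5=9 → J
I(8): 8+5=13 → N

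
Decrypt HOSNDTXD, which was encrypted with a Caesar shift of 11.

WDHCSIMS

H(7): 7−11=-4≡22 → W
O(14): 14−11=3 → D
S(18): 18−11=7 → H
N(13): 13−11=2 → C
D(3): 3−11=-8≡18 → S
T(19): 19−11=8 → I
X(23): 23−11=12 → M
D(3): 3−11=-8≡18 → S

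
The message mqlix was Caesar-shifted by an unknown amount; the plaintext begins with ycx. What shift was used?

14

From the crib: m(12)−y(24)=-12≡14, so the shift is 14.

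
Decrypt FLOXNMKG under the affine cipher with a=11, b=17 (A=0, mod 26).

The inverse of 11 mod 26 is 19, since 11·19=209≡1. Apply D(y)=19·(y−17) mod 26:
F(5): 19·(5−17)=-228≡6 → G
L(11): 19·(11−17)=-114≡16 → Q
O(14): 19·(14−17)=-57≡21 → V
X(23): 19·(23−17)=114≡10 → K
N(13): 19·(13−17)=-76≡2 → C
M(12): 19·(12−17)=-95≡9 → J
K(10): 19·(10−17)=-133≡23 → X
G(6): 19·(6−17)=-209≡25 → Z

GQVKCJXZ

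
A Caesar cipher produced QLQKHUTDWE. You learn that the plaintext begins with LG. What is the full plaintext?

From the crib: Q(16)−L(11)=5, so the shift is 5.
Subtract 5 from each ciphertext letter:
Q(16): 16−5=11 → L
L(11): 11−5=6 → G
Q(16): 16−5=11 → L
K(10): 10−5=5 → F
H(7): 7−5=2 → C
U(20): 20−5=15 → P
T(19): 19−5=14 → O
D(3): 3−5=-2≡24 → Y
W(22): 22−5=17 → R
E(4): 4−5=-1≡25 → Z

LGLFCPOYRZ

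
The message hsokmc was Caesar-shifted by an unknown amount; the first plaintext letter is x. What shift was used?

From the crib: h(7)−x(23)=-16≡10, so the shift is 10.

10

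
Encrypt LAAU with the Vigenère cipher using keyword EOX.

POXY

Repeat the key across the message: EOXE
L(11)+E(4): 15 → P
A(0)+O(14): 14 → O
A(0)+X(23): 23 → X
U(20)+E(4): 24 → Y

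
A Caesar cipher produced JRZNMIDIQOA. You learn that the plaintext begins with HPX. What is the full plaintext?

From the crib: J(9)−H(7)=2, so the shift is 2.
Subtract 2 from each ciphertext letter:
J(9): 9−2=7 → H
R(17): 17−2=15 → P
Z(25): 25−2=23 → X
N(13): 13−2=11 → L
M(12): 12−2=10 → K
I(8): 8−2=6 → G
D(3): 3−2=1 → B
I(8): 8−2=6 → G
Q(16): 16−2=14 → O
O(14): 14−2=12 → M
A(0): 0−2=-2≡24 → Y

HPXLKGBGOMY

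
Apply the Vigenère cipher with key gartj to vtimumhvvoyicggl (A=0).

Repeat the key across the message: gartjgartjgartjg
v(21)+g(6): 27≡1 → b
t(19)+a(0): 19 → t
i(8)+r(17): 25 → z
m(12)+t(19): 31≡5 → f
u(20)+j(9): 29≡3 → d
m(12)+g(6): 18 → s
h(7)+a(0): 7 → h
v(21)+r(17): 38≡12 → m
v(21)+t(19): 40≡14 → o
o(14)+j(9): 23 → x
y(24)+g(6): 30≡4 → e
i(8)+a(0): 8 → i
c(2)+r(17): 19 → t
g(6)+t(19): 25 → z
g(6)+j(9): 15 → p
l(11)+g(6): 17 → r

btzfdshmoxeitzpr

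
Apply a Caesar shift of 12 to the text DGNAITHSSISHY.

D(3): 3+12=15 → P
G(6): 6+12=18 → S
N(13): 13+12=25 → Z
A(0): 0+12=12 → M
I(8): 8+12=20 → U
T(19): 19+12=31≡5 → F
H(7): 7+12=19 → T
S(18): 18+12=30≡4 → E
S(18): 18+12=30≡4 → E
I(8): 8+12=20 → U
S(18): 18+12=30≡4 → E
H(7): 7+12=19 → T
Y(24): 24+12=36≡10 → K

PSZMUFTEEUETK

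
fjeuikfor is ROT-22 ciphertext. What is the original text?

jniymojsv

f(5): 5−22=-17≡9 → j
j(9): 9−22=-13≡13 → n
e(4): 4−22=-18≡8 → i
u(20): 20−22=-2≡24 → y
i(8): 8−22=-14≡12 → m
k(10): 10−22=-12≡14 → o
f(5): 5−22=-17≡9 → j
o(14): 14−22=-8≡18 → s
r(17): 17−22=-5≡21 → v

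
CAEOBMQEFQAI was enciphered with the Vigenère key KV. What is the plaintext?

SFUTRRGJVVQN

Repeat the key across the ciphertext: KVKVKVKVKVKV
C(2)−K(10): -8≡18 → S
A(0)−V(21): -21≡5 → F
E(4)−K(10): -6≡20 → U
O(14)−V(21): -7≡19 → T
B(1)−K(10): -9≡17 → R
M(12)−V(21): -9≡17 → R
Q(16)−K(10): 6 → G
E(4)−V(21): -17≡9 → J
F(5)−K(10): -5≡21 → V
Q(16)−V(21): -5≡21 → V
A(0)−K(10): -10≡16 → Q
I(8)−V(21): -13≡13 → N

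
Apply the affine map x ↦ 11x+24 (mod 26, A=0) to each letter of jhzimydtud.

j(9): 11·9+24=123≡19 → t
h(7): 11·7+24=101≡23 → x
z(25): 11·25+24=299≡13 → n
i(8): 11·8+24=112≡8 → i
m(12): 11·12+24=156≡0 → a
y(24): 11·24+24=288≡2 → c
d(3): 11·3+24=57≡5 → f
t(19): 11·19+24=233≡25 → z
u(20): 11·20+24=244≡10 → k
d(3): 11·3+24=57≡5 → f

txniacfzkf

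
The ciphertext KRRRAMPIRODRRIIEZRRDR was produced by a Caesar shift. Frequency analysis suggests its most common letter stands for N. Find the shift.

4

The most frequent ciphertext letter is R (appears 9 times).
R is position 17; N is position 13.
Shift = 4.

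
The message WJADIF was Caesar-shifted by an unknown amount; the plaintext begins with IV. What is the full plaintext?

From the crib: W(22)−I(8)=14, so the shift is 14.
Subtract 14 from each ciphertext letter:
W(22): 22−14=8 → I
J(9): 9−14=-5≡21 → V
A(0): 0−14=-14≡12 → M
D(3): 3−14=-11≡15 → P
I(8): 8−14=-6≡20 → U
F(5): 5−14=-9≡17 → R

IVMPUR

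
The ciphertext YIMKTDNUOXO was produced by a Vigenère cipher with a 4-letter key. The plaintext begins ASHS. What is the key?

Subtract each crib letter from the matching ciphertext letter (mod 26):
Y(24)−A(0)=24 → Y
I(8)−S(18)=-10≡16 → Q
M(12)−H(7)=5 → F
K(10)−S(18)=-8≡18 → S

YQFS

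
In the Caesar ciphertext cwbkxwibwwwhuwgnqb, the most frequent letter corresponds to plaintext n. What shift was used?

9

The most frequent ciphertext letter is w (appears 6 times).
w is position 22; n is position 13.
Shift = 9.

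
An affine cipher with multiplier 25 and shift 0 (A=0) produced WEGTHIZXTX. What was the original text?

EWUHTSBDHD

The inverse of 25 mod 26 is 25, since 25·25=625≡1. Apply D(y)=25·(y−0) mod 26:
W(22): 25·(22−0)=550≡4 → E
E(4): 25·(4−0)=100≡22 → W
G(6): 25·(6−0)=150≡20 → U
T(19): 25·(19−0)=475≡7 → H
H(7): 25·(7−0)=175≡19 → T
I(8): 25·(8−0)=200≡18 → S
Z(25): 25·(25−0)=625≡1 → B
X(23): 25·(23−0)=575≡3 → D
T(19): 25·(19−0)=475≡7 → H
X(23): 25·(23−0)=575≡3 → D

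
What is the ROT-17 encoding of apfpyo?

rgwgpf

a(0): 0+17=17 → r
p(15): 15+17=32≡6 → g
f(5): 5+17=22 → w
p(15): 15+17=32≡6 → g
y(24): 24+17=41≡15 → p
o(14): 14+17=31≡5 → f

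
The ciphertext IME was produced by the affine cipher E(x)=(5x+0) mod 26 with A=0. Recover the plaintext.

MSG

The inverse of 5 mod 26 is 21, since 5·21=105≡1. Apply D(y)=21·(y−0) mod 26:
I(8): 21·(8−0)=168≡12 → M
M(12): 21·(12−0)=252≡18 → S
E(4): 21·(4−0)=84≡6 → G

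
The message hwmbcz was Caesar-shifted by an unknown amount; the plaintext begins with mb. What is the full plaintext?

From the crib: h(7)−m(12)=-5≡21, so the shift is 21.
Subtract 21 from each ciphertext letter:
h(7): 7−21=-14≡12 → m
w(22): 22−21=1 → b
m(12): 12−21=-9≡17 → r
b(1): 1−21=-20≡6 → g
c(2): 2−21=-19≡7 → h
z(25): 25−21=4 → e

mbrghe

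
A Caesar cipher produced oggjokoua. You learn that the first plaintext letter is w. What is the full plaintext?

From the crib: o(14)−w(22)=-8≡18, so the shift is 18.
Subtract 18 from each ciphertext letter:
o(14): 14−18=-4≡22 → w
g(6): 6−18=-12≡14 → o
g(6): 6−18=-12≡14 → o
j(9): 9−18=-9≡17 → r
o(14): 14−18=-4≡22 → w
k(10): 10−18=-8≡18 → s
o(14): 14−18=-4≡22 → w
u(20): 20−18=2 → c
a(0): 0−18=-18≡8 → i

woorwswci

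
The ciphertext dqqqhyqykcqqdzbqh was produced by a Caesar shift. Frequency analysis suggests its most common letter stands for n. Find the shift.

3

The most frequent ciphertext letter is q (appears 7 times).
q is position 16; n is position 13.
Shift = 3.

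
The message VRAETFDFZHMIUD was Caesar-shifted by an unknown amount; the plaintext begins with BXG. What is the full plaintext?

From the crib: V(21)−B(1)=20, so the shift is 20.
Subtract 20 from each ciphertext letter:
V(21): 21−20=1 → B
R(17): 17−20=-3≡23 → X
A(0): 0−20=-20≡6 → G
E(4): 4−20=-16≡10 → K
T(19): 19−20=-1≡25 → Z
F(5): 5−20=-15≡11 → L
D(3): 3−20=-17≡9 → J
F(5): 5−20=-15≡11 → L
Z(25): 25−20=5 → F
H(7): 7−20=-13≡13 → N
M(12): 12−20=-8≡18 → S
I(8): 8−20=-12≡14 → O
U(20): 20−20=0 → A
D(3): 3−20=-17≡9 → J

BXGKZLJLFNSOAJ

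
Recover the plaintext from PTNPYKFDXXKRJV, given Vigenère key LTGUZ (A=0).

EAHVZZMXDYZYDB

Repeat the key across the ciphertext: LTGUZLTGUZLTGU
P(15)−L(11): 4 → E
T(19)−T(19): 0 → A
N(13)−G(6): 7 → H
P(15)−U(20): -5≡21 → V
Y(24)−Z(25): -1≡25 → Z
K(10)−L(11): -1≡25 → Z
F(5)−T(19): -14≡12 → M
D(3)−G(6): -3≡23 → X
X(23)−U(20): 3 → D
X(23)−Z(25): -2≡24 → Y
K(10)−L(11): -1≡25 → Z
R(17)−T(19): -2≡24 → Y
J(9)−G(6): 3 → D
V(21)−U(20): 1 → B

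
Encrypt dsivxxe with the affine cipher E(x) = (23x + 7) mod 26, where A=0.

d(3): 23·3+7=76≡24 → y
s(18): 23·18+7=421≡5 → f
i(8): 23·8+7=191≡9 → j
v(21): 23·21+7=490≡22 → w
x(23): 23·23+7=536≡16 → q
x(23): 23·23+7=536≡16 → q
e(4): 23·4+7=99≡21 → v

yfjwqqv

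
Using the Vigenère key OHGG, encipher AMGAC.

Repeat the key across the message: OHGGO
A(0)+O(14): 14 → O
M(12)+H(7): 19 → T
G(6)+G(6): 12 → M
A(0)+G(6): 6 → G
C(2)+O(14): 16 → Q

OTMGQ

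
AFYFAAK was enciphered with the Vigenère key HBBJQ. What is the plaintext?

TEXWKTJ

Repeat the key across the ciphertext: HBBJQHB
A(0)−H(7): -7≡19 → T
F(5)−B(1): 4 → E
Y(24)−B(1): 23 → X
F(5)−J(9): -4≡22 → W
A(0)−Q(16): -16≡10 → K
A(0)−H(7): -7≡19 → T
K(10)−B(1): 9 → J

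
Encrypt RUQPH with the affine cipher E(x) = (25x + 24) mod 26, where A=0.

HEIJR

R(17): 25·17+24=449≡7 → H
U(20): 25·20+24=524≡4 → E
Q(16): 25·16+24=424≡8 → I
P(15): 25·15+24=399≡9 → J
H(7): 25·7+24=199≡17 → R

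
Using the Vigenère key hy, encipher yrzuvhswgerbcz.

fpgscfzuncyzjx

Repeat the key across the message: hyhyhyhyhyhyhy
y(24)+h(7): 31≡5 → f
r(17)+y(24): 41≡15 → p
z(25)+h(7): 32≡6 → g
u(20)+y(24): 44≡18 → s
v(21)+h(7): 28≡2 → c
h(7)+y(24): 31≡5 → f
s(18)+h(7): 25 → z
w(22)+y(24): 46≡20 → u
g(6)+h(7): 13 → n
e(4)+y(24): 28≡2 → c
r(17)+h(7): 24 → y
b(1)+y(24): 25 → z
c(2)+h(7): 9 → j
z(25)+y(24): 49≡23 → x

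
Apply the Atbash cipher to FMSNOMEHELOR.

F(5) → U(20)
M(12) → N(13)
S(18) → H(7)
N(13) → M(12)
O(14) → L(11)
M(12) → N(13)
E(4) → V(21)
H(7) → S(18)
E(4) → V(21)
L(11) → O(14)
O(14) → L(11)
R(17) → I(8)

UNHMLNVSVOLI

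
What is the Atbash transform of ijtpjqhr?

i(8) → r(17)
j(9) → q(16)
t(19) → g(6)
p(15) → k(10)
j(9) → q(16)
q(16) → j(9)
h(7) → s(18)
r(17) → i(8)

rqgkqjsi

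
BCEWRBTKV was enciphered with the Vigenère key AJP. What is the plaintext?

Repeat the key across the ciphertext: AJPAJPAJP
B(1)−A(0): 1 → B
C(2)−J(9): -7≡19 → T
E(4)−P(15): -11≡15 → P
W(22)−A(0): 22 → W
R(17)−J(9): 8 → I
B(1)−P(15): -14≡12 → M
T(19)−A(0): 19 → T
K(10)−J(9): 1 → B
V(21)−P(15): 6 → G

BTPWIMTBG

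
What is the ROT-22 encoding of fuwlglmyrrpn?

bqshchiunnlj

f(5): 5+22=27≡1 → b
u(20): 20+22=42≡16 → q
w(22): 22+22=44≡18 → s
l(11): 11+22=33≡7 → h
g(6): 6+22=28≡2 → c
l(11): 11+22=33≡7 → h
m(12): 12+22=34≡8 → i
y(24): 24+22=46≡20 → u
r(17): 17+22=39≡13 → n
r(17): 17+22=39≡13 → n
p(15): 15+22=37≡11 → l
n(13): 13+22=35≡9 → j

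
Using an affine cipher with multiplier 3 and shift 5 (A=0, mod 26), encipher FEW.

URT

F(5): 3·5+5=20 → U
E(4): 3·4+5=17 → R
W(22): 3·22+5=71≡19 → T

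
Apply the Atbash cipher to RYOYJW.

IBLBQD

R(17) → I(8)
Y(24) → B(1)
O(14) → L(11)
Y(24) → B(1)
J(9) → Q(16)
W(22) → D(3)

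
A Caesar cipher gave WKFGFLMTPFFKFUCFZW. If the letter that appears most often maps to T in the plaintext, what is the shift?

The most frequent ciphertext letter is F (appears 6 times).
F is position 5; T is position 19.
Shift = -14≡12.

12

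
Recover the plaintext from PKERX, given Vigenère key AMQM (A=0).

Repeat the key across the ciphertext: AMQMA
P(15)−A(0): 15 → P
K(10)−M(12): -2≡24 → Y
E(4)−Q(16): -12≡14 → O
R(17)−M(12): 5 → F
X(23)−A(0): 23 → X

PYOFX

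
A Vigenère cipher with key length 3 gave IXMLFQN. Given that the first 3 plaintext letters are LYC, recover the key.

Subtract each crib letter from the matching ciphertext letter (mod 26):
I(8)−L(11)=-3≡23 → X
X(23)−Y(24)=-1≡25 → Z
M(12)−C(2)=10 → K

XZK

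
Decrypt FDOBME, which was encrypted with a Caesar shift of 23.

IGREPH

F(5): 5−23=-18≡8 → I
D(3): 3−23=-20≡6 → G
O(14): 14−23=-9≡17 → R
B(1): 1−23=-22≡4 → E
M(12): 12−23=-11≡15 → P
E(4): 4−23=-19≡7 → H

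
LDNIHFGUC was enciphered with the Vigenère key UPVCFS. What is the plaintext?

ROSGCNMFH

Repeat the key across the ciphertext: UPVCFSUPV
L(11)−U(20): -9≡17 → R
D(3)−P(15): -12≡14 → O
N(13)−V(21): -8≡18 → S
I(8)−C(2): 6 → G
H(7)−F(5): 2 → C
F(5)−S(18): -13≡13 → N
G(6)−U(20): -14≡12 → M
U(20)−P(15): 5 → F
C(2)−V(21): -19≡7 → H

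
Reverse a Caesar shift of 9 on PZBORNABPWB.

GQSFIERSGNS

P(15): 15−9=6 → G
Z(25): 25−9=16 → Q
B(1): 1−9=-8≡18 → S
O(14): 14−9=5 → F
R(17): 17−9=8 → I
N(13): 13−9=4 → E
A(0): 0−9=-9≡17 → R
B(1): 1−9=-8≡18 → S
P(15): 15−9=6 → G
W(22): 22−9=13 → N
B(1): 1−9=-8≡18 → S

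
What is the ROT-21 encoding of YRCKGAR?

Y(24): 24+21=45≡19 → T
R(17): 17+21=38≡12 → M
C(2): 2+21=23 → X
K(10): 10+21=31≡5 → F
G(6): 6+21=27≡1 → B
A(0): 0+21=21 → V
R(17): 17+21=38≡12 → M

TMXFBVM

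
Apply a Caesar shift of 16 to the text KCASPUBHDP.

ASQIFKRXTF

K(10): 10+16=26≡0 → A
C(2): 2+16=18 → S
A(0): 0+16=16 → Q
S(18): 18+16=34≡8 → I
P(15): 15+16=31≡5 → F
U(20): 20+16=36≡10 → K
B(1): 1+16=17 → R
H(7): 7+16=23 → X
D(3): 3+16=19 → T
P(15): 15+16=31≡5 → F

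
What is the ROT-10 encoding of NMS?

XWC

N(13): 13+10=23 → X
M(12): 12+10=22 → W
S(18): 18+10=28≡2 → C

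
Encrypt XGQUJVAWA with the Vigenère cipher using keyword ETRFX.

BZHZGZTNF

Repeat the key across the message: ETRFXETRF
X(23)+E(4): 27≡1 → B
G(6)+T(19): 25 → Z
Q(16)+R(17): 33≡7 → H
U(20)+F(5): 25 → Z
J(9)+X(23): 32≡6 → G
V(21)+E(4): 25 → Z
A(0)+T(19): 19 → T
W(22)+R(17): 39≡13 → N
A(0)+F(5): 5 → F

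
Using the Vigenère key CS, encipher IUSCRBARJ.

Repeat the key across the message: CSCSCSCSC
I(8)+C(2): 10 → K
U(20)+S(18): 38≡12 → M
S(18)+C(2): 20 → U
C(2)+S(18): 20 → U
R(17)+C(2): 19 → T
B(1)+S(18): 19 → T
A(0)+C(2): 2 → C
R(17)+S(18): 35≡9 → J
J(9)+C(2): 11 → L

KMUUTTCJL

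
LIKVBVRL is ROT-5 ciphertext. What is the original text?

L(11): 11−5=6 → G
I(8): 8−5=3 → D
K(10): 10−5=5 → F
V(21): 21−5=16 → Q
B(1): 1−5=-4≡22 → W
V(21): 21−5=16 → Q
R(17): 17−5=12 → M
L(11): 11−5=6 → G

GDFQWQMG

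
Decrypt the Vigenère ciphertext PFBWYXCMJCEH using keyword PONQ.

AROGJJPWUORR

Repeat the key across the ciphertext: PONQPONQPONQ
P(15)−P(15): 0 → A
F(5)−O(14): -9≡17 → R
B(1)−N(13): -12≡14 → O
W(22)−Q(16): 6 → G
Y(24)−P(15): 9 → J
X(23)−O(14): 9 → J
C(2)−N(13): -11≡15 → P
M(12)−Q(16): -4≡22 → W
J(9)−P(15): -6≡20 → U
C(2)−O(14): -12≡14 → O
E(4)−N(13): -9≡17 → R
H(7)−Q(16): -9≡17 → R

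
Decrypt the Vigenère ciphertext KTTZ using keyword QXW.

Repeat the key across the ciphertext: QXWQ
K(10)−Q(16): -6≡20 → U
T(19)−X(23): -4≡22 → W
T(19)−W(22): -3≡23 → X
Z(25)−Q(16): 9 → J

UWXJ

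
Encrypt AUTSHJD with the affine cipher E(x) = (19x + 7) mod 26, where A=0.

A(0): 19·0+7=7 → H
U(20): 19·20+7=387≡23 → X
T(19): 19·19+7=368≡4 → E
S(18): 19·18+7=349≡11 → L
H(7): 19·7+7=140≡10 → K
J(9): 19·9+7=178≡22 → W
D(3): 19·3+7=64≡12 → M

HXELKWM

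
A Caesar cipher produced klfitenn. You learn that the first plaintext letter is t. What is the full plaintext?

tuorcnww

From the crib: k(10)−t(19)=-9≡17, so the shift is 17.
Subtract 17 from each ciphertext letter:
k(10): 10−17=-7≡19 → t
l(11): 11−17=-6≡20 → u
f(5): 5−17=-12≡14 → o
i(8): 8−17=-9≡17 → r
t(19): 19−17=2 → c
e(4): 4−17=-13≡13 → n
n(13): 13−17=-4≡22 → w
n(13): 13−17=-4≡22 → w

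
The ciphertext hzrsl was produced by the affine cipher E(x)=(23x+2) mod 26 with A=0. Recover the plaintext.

The inverse of 23 mod 26 is 17, since 23·17=391≡1. Apply D(y)=17·(y−2) mod 26:
h(7): 17·(7−2)=85≡7 → h
z(25): 17·(25−2)=391≡1 → b
r(17): 17·(17−2)=255≡21 → v
s(18): 17·(18−2)=272≡12 → m
l(11): 17·(11−2)=153≡23 → x

hbvmx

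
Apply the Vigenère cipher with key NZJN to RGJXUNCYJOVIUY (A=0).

EFSKHMLLWNEVHX

Repeat the key across the message: NZJNNZJNNZJNNZ
R(17)+N(13): 30≡4 → E
G(6)+Z(25): 31≡5 → F
J(9)+J(9): 18 → S
X(23)+N(13): 36≡10 → K
U(20)+N(13): 33≡7 → H
N(13)+Z(25): 38≡12 → M
C(2)+J(9): 11 → L
Y(24)+N(13): 37≡11 → L
J(9)+N(13): 22 → W
O(14)+Z(25): 39≡13 → N
V(21)+J(9): 30≡4 → E
I(8)+N(13): 21 → V
U(20)+N(13): 33≡7 → H
Y(24)+Z(25): 49≡23 → X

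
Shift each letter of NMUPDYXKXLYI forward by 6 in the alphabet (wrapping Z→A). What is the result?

N(13): 13+6=19 → T
M(12): 12+6=18 → S
U(20): 20+6=26≡0 → A
P(15): 15+6=21 → V
D(3): 3+6=9 → J
Y(24): 24+6=30≡4 → E
X(23): 23+6=29≡3 → D
K(10): 10+6=16 → Q
X(23): 23+6=29≡3 → D
L(11): 11+6=17 → R
Y(24): 24+6=30≡4 → E
I(8): 8+6=14 → O

TSAVJEDQDREO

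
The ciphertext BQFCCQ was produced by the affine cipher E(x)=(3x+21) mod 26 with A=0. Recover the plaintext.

The inverse of 3 mod 26 is 9, since 3·9=27≡1. Apply D(y)=9·(y−21) mod 26:
B(1): 9·(1−21)=-180≡2 → C
Q(16): 9·(16−21)=-45≡7 → H
F(5): 9·(5−21)=-144≡12 → M
C(2): 9·(2−21)=-171≡11 → L
C(2): 9·(2−21)=-171≡11 → L
Q(16): 9·(16−21)=-45≡7 → H

CHMLLH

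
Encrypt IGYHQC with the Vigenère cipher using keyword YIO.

GOMFYQ

Repeat the key across the message: YIOYIO
I(8)+Y(24): 32≡6 → G
G(6)+I(8): 14 → O
Y(24)+O(14): 38≡12 → M
H(7)+Y(24): 31≡5 → F
Q(16)+I(8): 24 → Y
C(2)+O(14): 16 → Q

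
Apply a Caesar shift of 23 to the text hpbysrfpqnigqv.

h(7): 7+23=30≡4 → e
p(15): 15+23=38≡12 → m
b(1): 1+23=24 → y
y(24): 24+23=47≡21 → v
s(18): 18+23=41≡15 → p
r(17): 17+23=40≡14 → o
f(5): 5+23=28≡2 → c
p(15): 15+23=38≡12 → m
q(16): 16+23=39≡13 → n
n(13): 13+23=36≡10 → k
i(8): 8+23=31≡5 → f
g(6): 6+23=29≡3 → d
q(16): 16+23=39≡13 → n
v(21): 21+23=44≡18 → s

emyvpocmnkfdns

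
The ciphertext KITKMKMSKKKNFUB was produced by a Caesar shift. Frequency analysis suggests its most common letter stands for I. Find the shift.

2

The most frequent ciphertext letter is K (appears 6 times).
K is position 10; I is position 8.
Shift = 2.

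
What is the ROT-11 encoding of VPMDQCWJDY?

V(21): 21+11=32≡6 → G
P(15): 15+11=26≡0 → A
M(12): 12+11=23 → X
D(3): 3+11=14 → O
Q(16): 16+11=27≡1 → B
C(2): 2+11=13 → N
W(22): 22+11=33≡7 → H
J(9): 9+11=20 → U
D(3): 3+11=14 → O
Y(24): 24+11=35≡9 → J

GAXOBNHUOJ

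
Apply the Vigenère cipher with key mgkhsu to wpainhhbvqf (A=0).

ivkpfbthfxx

Repeat the key across the message: mgkhsumgkhs
w(22)+m(12): 34≡8 → i
p(15)+g(6): 21 → v
a(0)+k(10): 10 → k
i(8)+h(7): 15 → p
n(13)+s(18): 31≡5 → f
h(7)+u(20): 27≡1 → b
h(7)+m(12): 19 → t
b(1)+g(6): 7 → h
v(21)+k(10): 31≡5 → f
q(16)+h(7): 23 → x
f(5)+s(18): 23 → x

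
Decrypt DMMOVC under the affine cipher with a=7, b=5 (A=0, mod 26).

WBBFGH

The inverse of 7 mod 26 is 15, since 7·15=105≡1. Apply D(y)=15·(y−5) mod 26:
D(3): 15·(3−5)=-30≡22 → W
M(12): 15·(12−5)=105≡1 → B
M(12): 15·(12−5)=105≡1 → B
O(14): 15·(14−5)=135≡5 → F
V(21): 15·(21−5)=240≡6 → G
C(2): 15·(2−5)=-45≡7 → H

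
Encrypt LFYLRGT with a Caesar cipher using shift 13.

YSLYETG

L(11): 11+13=24 → Y
F(5): 5+13=18 → S
Y(24): 24+13=37≡11 → L
L(11): 11+13=24 → Y
R(17): 17+13=30≡4 → E
G(6): 6+13=19 → T
T(19): 19+13=32≡6 → G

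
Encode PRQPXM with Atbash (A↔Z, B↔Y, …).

KIJKCN

P(15) → K(10)
R(17) → I(8)
Q(16) → J(9)
P(15) → K(10)
X(23) → C(2)
M(12) → N(13)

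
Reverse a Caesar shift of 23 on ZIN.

CLQ

Z(25): 25−23=2 → C
I(8): 8−23=-15≡11 → L
N(13): 13−23=-10≡16 → Q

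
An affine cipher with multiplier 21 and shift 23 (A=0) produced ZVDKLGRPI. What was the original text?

KQENSTWMD

The inverse of 21 mod 26 is 5, since 21·5=105≡1. Apply D(y)=5·(y−23) mod 26:
Z(25): 5·(25−23)=10 → K
V(21): 5·(21−23)=-10≡16 → Q
D(3): 5·(3−23)=-100≡4 → E
K(10): 5·(10−23)=-65≡13 → N
L(11): 5·(11−23)=-60≡18 → S
G(6): 5·(6−23)=-85≡19 → T
R(17): 5·(17−23)=-30≡22 → W
P(15): 5·(15−23)=-40≡12 → M
I(8): 5·(8−23)=-75≡3 → D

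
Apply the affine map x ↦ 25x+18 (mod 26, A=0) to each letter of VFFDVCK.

XNNPXQI

V(21): 25·21+18=543≡23 → X
F(5): 25·5+18=143≡13 → N
F(5): 25·5+18=143≡13 → N
D(3): 25·3+18=93≡15 → P
V(21): 25·21+18=543≡23 → X
C(2): 25·2+18=68≡16 → Q
K(10): 25·10+18=268≡8 → I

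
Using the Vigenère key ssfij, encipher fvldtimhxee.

xnqlcaemfnw

Repeat the key across the message: ssfijssfijs
f(5)+s(18): 23 → x
v(21)+s(18): 39≡13 → n
l(11)+f(5): 16 → q
d(3)+i(8): 11 → l
t(19)+j(9): 28≡2 → c
i(8)+s(18): 26≡0 → a
m(12)+s(18): 30≡4 → e
h(7)+f(5): 12 → m
x(23)+i(8): 31≡5 → f
e(4)+j(9): 13 → n
e(4)+s(18): 22 → w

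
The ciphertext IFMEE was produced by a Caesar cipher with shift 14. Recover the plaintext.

I(8): 8−14=-6≡20 → U
F(5): 5−14=-9≡17 → R
M(12): 12−14=-2≡24 → Y
E(4): 4−14=-10≡16 → Q
E(4): 4−14=-10≡16 → Q

URYQQ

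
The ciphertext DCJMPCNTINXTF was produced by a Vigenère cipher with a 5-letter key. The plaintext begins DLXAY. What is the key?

ARMMR

Subtract each crib letter from the matching ciphertext letter (mod 26):
D(3)−D(3)=0 → A
C(2)−L(11)=-9≡17 → R
J(9)−X(23)=-14≡12 → M
M(12)−A(0)=12 → M
P(15)−Y(24)=-9≡17 → R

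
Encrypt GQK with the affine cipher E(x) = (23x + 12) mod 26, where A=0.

UQI

G(6): 23·6+12=150≡20 → U
Q(16): 23·16+12=380≡16 → Q
K(10): 23·10+12=242≡8 → I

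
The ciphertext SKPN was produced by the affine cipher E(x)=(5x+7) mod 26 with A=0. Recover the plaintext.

XLMW

The inverse of 5 mod 26 is 21, since 5·21=105≡1. Apply D(y)=21·(y−7) mod 26:
S(18): 21·(18−7)=231≡23 → X
K(10): 21·(10−7)=63≡11 → L
P(15): 21·(15−7)=168≡12 → M
N(13): 21·(13−7)=126≡22 → W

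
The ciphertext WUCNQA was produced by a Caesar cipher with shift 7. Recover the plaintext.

PNVGJT

W(22): 22−7=15 → P
U(20): 20−7=13 → N
C(2): 2−7=-5≡21 → V
N(13): 13−7=6 → G
Q(16): 16−7=9 → J
A(0): 0−7=-7≡19 → T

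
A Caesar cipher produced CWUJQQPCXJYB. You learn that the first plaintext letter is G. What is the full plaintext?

GAYNUUTGBNCF

From the crib: C(2)−G(6)=-4≡22, so the shift is 22.
Subtract 22 from each ciphertext letter:
C(2): 2−22=-20≡6 → G
W(22): 22−22=0 → A
U(20): 20−22=-2≡24 → Y
J(9): 9−22=-13≡13 → N
Q(16): 16−22=-6≡20 → U
Q(16): 16−22=-6≡20 → U
P(15): 15−22=-7≡19 → T
C(2): 2−22=-20≡6 → G
X(23): 23−22=1 → B
J(9): 9−22=-13≡13 → N
Y(24): 24−22=2 → C
B(1): 1−22=-21≡5 → F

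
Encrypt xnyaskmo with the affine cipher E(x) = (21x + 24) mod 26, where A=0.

nliymaqg

x(23): 21·23+24=507≡13 → n
n(13): 21·13+24=297≡11 → l
y(24): 21·24+24=528≡8 → i
a(0): 21·0+24=24 → y
s(18): 21·18+24=402≡12 → m
k(10): 21·10+24=234≡0 → a
m(12): 21·12+24=276≡16 → q
o(14): 21·14+24=318≡6 → g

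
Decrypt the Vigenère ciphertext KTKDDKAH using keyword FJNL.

FKXSYBNW

Repeat the key across the ciphertext: FJNLFJNL
K(10)−F(5): 5 → F
T(19)−J(9): 10 → K
K(10)−N(13): -3≡23 → X
D(3)−L(11): -8≡18 → S
D(3)−F(5): -2≡24 → Y
K(10)−J(9): 1 → B
A(0)−N(13): -13≡13 → N
H(7)−L(11): -4≡22 → W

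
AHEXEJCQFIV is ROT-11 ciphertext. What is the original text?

PWTMTYRFUXK

A(0): 0−11=-11≡15 → P
H(7): 7−11=-4≡22 → W
E(4): 4−11=-7≡19 → T
X(23): 23−11=12 → M
E(4): 4−11=-7≡19 → T
J(9): 9−11=-2≡24 → Y
C(2): 2−11=-9≡17 → R
Q(16): 16−11=5 → F
F(5): 5−11=-6≡20 → U
I(8): 8−11=-3≡23 → X
V(21): 21−11=10 → K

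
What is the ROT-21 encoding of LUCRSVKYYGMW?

GPXMNQFTTBHR

L(11): 11+21=32≡6 → G
U(20): 20+21=41≡15 → P
C(2): 2+21=23 → X
R(17): 17+21=38≡12 → M
S(18): 18+21=39≡13 → N
V(21): 21+21=42≡16 → Q
K(10): 10+21=31≡5 → F
Y(24): 24+21=45≡19 → T
Y(24): 24+21=45≡19 → T
G(6): 6+21=27≡1 → B
M(12): 12+21=33≡7 → H
W(22): 22+21=43≡17 → R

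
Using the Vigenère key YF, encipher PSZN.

NXXS

Repeat the key across the message: YFYF
P(15)+Y(24): 39≡13 → N
S(18)+F(5): 23 → X
Z(25)+Y(24): 49≡23 → X
N(13)+F(5): 18 → S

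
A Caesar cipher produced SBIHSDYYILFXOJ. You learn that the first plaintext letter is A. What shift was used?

From the crib: S(18)−A(0)=18, so the shift is 18.

18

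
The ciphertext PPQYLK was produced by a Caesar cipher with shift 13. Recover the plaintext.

CCDLYX

P(15): 15−13=2 → C
P(15): 15−13=2 → C
Q(16): 16−13=3 → D
Y(24): 24−13=11 → L
L(11): 11−13=-2≡24 → Y
K(10): 10−13=-3≡23 → X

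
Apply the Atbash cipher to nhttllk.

msggoop

n(13) → m(12)
h(7) → s(18)
t(19) → g(6)
t(19) → g(6)
l(11) → o(14)
l(11) → o(14)
k(10) → p(15)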